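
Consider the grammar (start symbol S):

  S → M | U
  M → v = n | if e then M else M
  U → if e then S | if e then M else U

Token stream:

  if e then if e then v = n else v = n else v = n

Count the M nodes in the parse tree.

5

[S [M if e then [M if e then [M v = n] else [M v = n]] else [M v = n]]]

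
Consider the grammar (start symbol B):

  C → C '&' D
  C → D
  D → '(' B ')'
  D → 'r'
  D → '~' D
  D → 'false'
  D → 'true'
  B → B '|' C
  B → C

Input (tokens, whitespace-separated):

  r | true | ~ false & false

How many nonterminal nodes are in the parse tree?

[B [B [B [C [D r]]] | [C [D true]]] | [C [C [D ~ [D false]]] & [D false]]]

12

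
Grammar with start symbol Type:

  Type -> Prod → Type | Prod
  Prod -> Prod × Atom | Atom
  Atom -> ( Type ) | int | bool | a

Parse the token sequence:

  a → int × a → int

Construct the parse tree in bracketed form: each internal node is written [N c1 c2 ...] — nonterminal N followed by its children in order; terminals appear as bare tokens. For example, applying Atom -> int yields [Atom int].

[Type [Prod [Atom a]] → [Type [Prod [Prod [Atom int]] × [Atom a]] → [Type [Prod [Atom int]]]]]

Type
Prod → Type
Atom → Type
a → Type
a → Prod → Type
a → Prod × Atom → Type
a → Atom × Atom → Type
a → int × Atom → Type
a → int × a → Type
a → int × a → Prod
a → int × a → Atom
a → int × a → int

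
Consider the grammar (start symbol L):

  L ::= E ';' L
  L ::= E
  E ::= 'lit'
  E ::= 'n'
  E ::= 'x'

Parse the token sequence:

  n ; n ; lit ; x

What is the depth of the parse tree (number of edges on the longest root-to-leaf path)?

[L [E n] ; [L [E n] ; [L [E lit] ; [L [E x]]]]]

5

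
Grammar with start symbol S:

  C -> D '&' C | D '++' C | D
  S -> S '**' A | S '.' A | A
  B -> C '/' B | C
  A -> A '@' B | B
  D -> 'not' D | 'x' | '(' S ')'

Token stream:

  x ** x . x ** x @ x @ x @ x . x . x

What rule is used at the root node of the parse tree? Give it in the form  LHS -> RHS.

S -> S '.' A

[S [S [S [S [S [S [A [B [C [D x]]]]] ** [A [B [C [D x]]]]] . [A [B [C [D x]]]]] ** [A [A [A [A [B [C [D x]]]] @ [B [C [D x]]]] @ [B [C [D x]]]] @ [B [C [D x]]]]] . [A [B [C [D x]]]]] . [A [B [C [D x]]]]]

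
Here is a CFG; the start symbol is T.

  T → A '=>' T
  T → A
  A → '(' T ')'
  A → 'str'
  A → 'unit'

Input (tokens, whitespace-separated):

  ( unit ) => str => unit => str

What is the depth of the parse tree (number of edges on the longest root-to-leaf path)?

5

[T [A ( [T [A unit]] )] => [T [A str] => [T [A unit] => [T [A str]]]]]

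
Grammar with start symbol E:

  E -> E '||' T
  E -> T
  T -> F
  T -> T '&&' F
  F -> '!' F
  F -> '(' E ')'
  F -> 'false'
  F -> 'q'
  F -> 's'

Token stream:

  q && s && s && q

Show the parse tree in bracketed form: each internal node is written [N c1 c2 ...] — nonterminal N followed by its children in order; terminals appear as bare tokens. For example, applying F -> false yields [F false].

[E [T [T [T [T [F q]] && [F s]] && [F s]] && [F q]]]

E
T
T && F
T && F && F
T && F && F && F
F && F && F && F
q && F && F && F
q && s && F && F
q && s && s && F
q && s && s && q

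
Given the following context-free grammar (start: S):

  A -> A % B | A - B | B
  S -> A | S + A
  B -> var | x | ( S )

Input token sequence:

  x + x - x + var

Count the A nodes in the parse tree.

4

[S [S [S [A [B x]]] + [A [A [B x]] - [B x]]] + [A [B var]]]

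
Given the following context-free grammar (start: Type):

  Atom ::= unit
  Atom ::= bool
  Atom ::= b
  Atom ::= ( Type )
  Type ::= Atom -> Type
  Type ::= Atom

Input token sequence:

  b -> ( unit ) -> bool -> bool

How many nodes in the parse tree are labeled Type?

[Type [Atom b] -> [Type [Atom ( [Type [Atom unit]] )] -> [Type [Atom bool] -> [Type [Atom bool]]]]]

5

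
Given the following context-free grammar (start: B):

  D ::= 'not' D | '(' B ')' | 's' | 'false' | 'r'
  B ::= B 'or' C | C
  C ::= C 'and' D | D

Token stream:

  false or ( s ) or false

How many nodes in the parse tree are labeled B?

[B [B [B [C [D false]]] or [C [D ( [B [C [D s]]] )]]] or [C [D false]]]

4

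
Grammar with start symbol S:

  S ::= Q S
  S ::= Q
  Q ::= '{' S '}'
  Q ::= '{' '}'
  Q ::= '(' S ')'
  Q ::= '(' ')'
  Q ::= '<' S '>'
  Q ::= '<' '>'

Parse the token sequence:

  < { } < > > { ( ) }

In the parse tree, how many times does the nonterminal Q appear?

5

[S [Q < [S [Q { }] [S [Q < >]]] >] [S [Q { [S [Q ( )]] }]]]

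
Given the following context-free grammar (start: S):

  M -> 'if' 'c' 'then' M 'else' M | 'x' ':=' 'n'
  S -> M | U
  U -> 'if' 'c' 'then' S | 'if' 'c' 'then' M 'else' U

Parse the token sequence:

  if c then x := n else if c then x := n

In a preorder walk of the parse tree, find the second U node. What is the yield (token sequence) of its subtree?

if c then x := n

[S [U if c then [M x := n] else [U if c then [S [M x := n]]]]]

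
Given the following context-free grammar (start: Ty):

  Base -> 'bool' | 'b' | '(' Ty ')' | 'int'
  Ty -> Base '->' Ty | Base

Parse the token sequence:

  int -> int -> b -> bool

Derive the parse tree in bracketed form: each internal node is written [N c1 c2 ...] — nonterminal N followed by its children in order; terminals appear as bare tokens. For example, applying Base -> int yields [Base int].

[Ty [Base int] -> [Ty [Base int] -> [Ty [Base b] -> [Ty [Base bool]]]]]

Ty
Base -> Ty
int -> Ty
int -> Base -> Ty
int -> int -> Ty
int -> int -> Base -> Ty
int -> int -> b -> Ty
int -> int -> b -> Base
int -> int -> b -> bool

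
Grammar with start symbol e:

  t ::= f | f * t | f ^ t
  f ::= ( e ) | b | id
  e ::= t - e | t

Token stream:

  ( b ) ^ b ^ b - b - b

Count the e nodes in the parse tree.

[e [t [f ( [e [t [f b]]] )] ^ [t [f b] ^ [t [f b]]]] - [e [t [f b]] - [e [t [f b]]]]]

4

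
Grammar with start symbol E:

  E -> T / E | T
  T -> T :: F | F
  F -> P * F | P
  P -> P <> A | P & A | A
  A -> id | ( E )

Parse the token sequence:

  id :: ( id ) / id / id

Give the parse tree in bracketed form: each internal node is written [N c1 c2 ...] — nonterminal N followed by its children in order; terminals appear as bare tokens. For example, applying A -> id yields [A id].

[E [T [T [F [P [A id]]]] :: [F [P [A ( [E [T [F [P [A id]]]]] )]]]] / [E [T [F [P [A id]]]] / [E [T [F [P [A id]]]]]]]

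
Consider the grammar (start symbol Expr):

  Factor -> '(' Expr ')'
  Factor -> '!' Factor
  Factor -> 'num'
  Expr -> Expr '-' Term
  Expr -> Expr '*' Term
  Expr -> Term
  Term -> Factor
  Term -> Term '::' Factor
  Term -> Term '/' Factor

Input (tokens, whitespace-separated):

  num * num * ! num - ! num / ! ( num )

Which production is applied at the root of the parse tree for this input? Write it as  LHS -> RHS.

Expr -> Expr '-' Term

[Expr [Expr [Expr [Expr [Term [Factor num]]] * [Term [Factor num]]] * [Term [Factor ! [Factor num]]]] - [Term [Term [Factor ! [Factor num]]] / [Factor ! [Factor ( [Expr [Term [Factor num]]] )]]]]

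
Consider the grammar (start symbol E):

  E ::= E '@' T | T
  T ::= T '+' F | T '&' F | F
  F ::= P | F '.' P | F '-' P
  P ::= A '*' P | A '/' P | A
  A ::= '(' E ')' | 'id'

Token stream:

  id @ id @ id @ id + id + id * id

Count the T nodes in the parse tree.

6

[E [E [E [E [T [F [P [A id]]]]] @ [T [F [P [A id]]]]] @ [T [F [P [A id]]]]] @ [T [T [T [F [P [A id]]]] + [F [P [A id]]]] + [F [P [A id] * [P [A id]]]]]]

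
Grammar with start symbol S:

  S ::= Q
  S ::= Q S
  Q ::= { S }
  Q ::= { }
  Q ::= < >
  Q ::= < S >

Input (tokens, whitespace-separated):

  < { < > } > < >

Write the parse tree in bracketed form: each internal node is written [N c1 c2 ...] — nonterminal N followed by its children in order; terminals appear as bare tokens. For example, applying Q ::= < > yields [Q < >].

[S [Q < [S [Q { [S [Q < >]] }]] >] [S [Q < >]]]

S
Q S
< S > S
< Q > S
< { S } > S
< { Q } > S
< { < > } > S
< { < > } > Q
< { < > } > < >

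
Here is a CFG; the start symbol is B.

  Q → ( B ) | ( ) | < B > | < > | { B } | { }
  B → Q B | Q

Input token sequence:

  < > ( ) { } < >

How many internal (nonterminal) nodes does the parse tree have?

8

[B [Q < >] [B [Q ( )] [B [Q { }] [B [Q < >]]]]]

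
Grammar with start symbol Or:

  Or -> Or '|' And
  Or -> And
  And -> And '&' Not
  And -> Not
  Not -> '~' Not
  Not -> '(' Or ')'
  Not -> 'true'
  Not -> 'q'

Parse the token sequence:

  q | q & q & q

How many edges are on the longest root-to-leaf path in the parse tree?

5

[Or [Or [And [Not q]]] | [And [And [And [Not q]] & [Not q]] & [Not q]]]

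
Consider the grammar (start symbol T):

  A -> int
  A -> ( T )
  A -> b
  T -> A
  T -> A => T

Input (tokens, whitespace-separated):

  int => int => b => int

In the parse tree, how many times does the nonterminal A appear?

4

[T [A int] => [T [A int] => [T [A b] => [T [A int]]]]]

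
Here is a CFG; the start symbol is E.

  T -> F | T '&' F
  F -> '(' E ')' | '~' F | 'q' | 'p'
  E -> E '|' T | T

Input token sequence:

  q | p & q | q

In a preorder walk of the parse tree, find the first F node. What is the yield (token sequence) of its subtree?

q

[E [E [E [T [F q]]] | [T [T [F p]] & [F q]]] | [T [F q]]]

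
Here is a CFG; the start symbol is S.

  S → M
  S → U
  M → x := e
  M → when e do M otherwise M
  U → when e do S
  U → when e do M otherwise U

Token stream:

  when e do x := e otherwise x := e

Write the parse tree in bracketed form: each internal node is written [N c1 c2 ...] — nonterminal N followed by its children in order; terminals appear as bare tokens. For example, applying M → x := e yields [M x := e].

[S [M when e do [M x := e] otherwise [M x := e]]]

S
M
when e do M otherwise M
when e do x := e otherwise M
when e do x := e otherwise x := e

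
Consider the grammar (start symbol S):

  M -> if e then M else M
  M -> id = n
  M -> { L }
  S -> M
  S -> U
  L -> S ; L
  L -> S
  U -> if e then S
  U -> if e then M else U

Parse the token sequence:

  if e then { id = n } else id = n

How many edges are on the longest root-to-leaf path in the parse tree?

6

[S [M if e then [M { [L [S [M id = n]]] }] else [M id = n]]]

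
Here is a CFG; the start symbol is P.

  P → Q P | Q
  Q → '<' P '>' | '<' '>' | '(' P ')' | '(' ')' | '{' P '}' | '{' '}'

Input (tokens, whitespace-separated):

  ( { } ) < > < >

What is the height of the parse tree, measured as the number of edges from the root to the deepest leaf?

4

[P [Q ( [P [Q { }]] )] [P [Q < >] [P [Q < >]]]]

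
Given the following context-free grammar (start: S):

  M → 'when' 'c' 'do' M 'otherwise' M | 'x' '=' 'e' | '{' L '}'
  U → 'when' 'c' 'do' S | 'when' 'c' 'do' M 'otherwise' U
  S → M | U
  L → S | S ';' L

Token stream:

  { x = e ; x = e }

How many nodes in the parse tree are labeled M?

[S [M { [L [S [M x = e]] ; [L [S [M x = e]]]] }]]

3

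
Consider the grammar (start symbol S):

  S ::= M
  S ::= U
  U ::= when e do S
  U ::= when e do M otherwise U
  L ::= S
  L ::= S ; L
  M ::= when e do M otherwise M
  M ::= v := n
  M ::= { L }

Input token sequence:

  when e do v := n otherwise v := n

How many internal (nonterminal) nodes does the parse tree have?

4

[S [M when e do [M v := n] otherwise [M v := n]]]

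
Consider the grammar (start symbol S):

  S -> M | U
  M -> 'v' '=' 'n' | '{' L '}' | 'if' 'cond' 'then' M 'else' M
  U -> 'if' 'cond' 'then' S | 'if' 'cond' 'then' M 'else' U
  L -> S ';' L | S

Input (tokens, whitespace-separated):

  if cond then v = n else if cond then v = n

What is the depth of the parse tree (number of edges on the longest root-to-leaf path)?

[S [U if cond then [M v = n] else [U if cond then [S [M v = n]]]]]

5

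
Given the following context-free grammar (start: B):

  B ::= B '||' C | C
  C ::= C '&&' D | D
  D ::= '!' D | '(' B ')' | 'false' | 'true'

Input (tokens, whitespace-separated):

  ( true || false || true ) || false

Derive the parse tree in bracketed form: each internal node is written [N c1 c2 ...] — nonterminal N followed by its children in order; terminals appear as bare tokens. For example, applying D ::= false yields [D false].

B
B || C
C || C
D || C
( B ) || C
( B || C ) || C
( B || C || C ) || C
( C || C || C ) || C
( D || C || C ) || C
( true || C || C ) || C
( true || D || C ) || C
( true || false || C ) || C
( true || false || D ) || C
( true || false || true ) || C
( true || false || true ) || D
( true || false || true ) || false

[B [B [C [D ( [B [B [B [C [D true]]] || [C [D false]]] || [C [D true]]] )]]] || [C [D false]]]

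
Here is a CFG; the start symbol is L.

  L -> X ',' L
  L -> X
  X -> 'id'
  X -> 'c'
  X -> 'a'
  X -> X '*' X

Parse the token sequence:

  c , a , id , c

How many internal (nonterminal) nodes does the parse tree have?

8

[L [X c] , [L [X a] , [L [X id] , [L [X c]]]]]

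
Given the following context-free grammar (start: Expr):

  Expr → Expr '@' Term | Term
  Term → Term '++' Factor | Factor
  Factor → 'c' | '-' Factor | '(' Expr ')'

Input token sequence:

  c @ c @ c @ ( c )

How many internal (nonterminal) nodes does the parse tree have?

[Expr [Expr [Expr [Expr [Term [Factor c]]] @ [Term [Factor c]]] @ [Term [Factor c]]] @ [Term [Factor ( [Expr [Term [Factor c]]] )]]]

15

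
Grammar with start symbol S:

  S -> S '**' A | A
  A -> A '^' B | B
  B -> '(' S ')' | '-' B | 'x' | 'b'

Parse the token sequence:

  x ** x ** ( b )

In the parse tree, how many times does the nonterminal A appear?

[S [S [S [A [B x]]] ** [A [B x]]] ** [A [B ( [S [A [B b]]] )]]]

4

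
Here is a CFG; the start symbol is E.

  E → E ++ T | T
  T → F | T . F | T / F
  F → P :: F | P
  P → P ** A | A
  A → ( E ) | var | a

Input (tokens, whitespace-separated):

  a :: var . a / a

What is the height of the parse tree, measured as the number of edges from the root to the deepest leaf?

8

[E [T [T [T [F [P [A a]] :: [F [P [A var]]]]] . [F [P [A a]]]] / [F [P [A a]]]]]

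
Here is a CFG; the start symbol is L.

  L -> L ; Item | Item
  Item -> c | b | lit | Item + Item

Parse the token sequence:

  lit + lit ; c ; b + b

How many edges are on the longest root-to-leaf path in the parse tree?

[L [L [L [Item [Item lit] + [Item lit]]] ; [Item c]] ; [Item [Item b] + [Item b]]]

5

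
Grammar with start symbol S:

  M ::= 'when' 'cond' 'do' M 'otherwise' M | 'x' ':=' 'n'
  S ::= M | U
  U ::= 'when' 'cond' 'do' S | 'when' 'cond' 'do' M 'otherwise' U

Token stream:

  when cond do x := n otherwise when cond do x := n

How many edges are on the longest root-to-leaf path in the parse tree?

[S [U when cond do [M x := n] otherwise [U when cond do [S [M x := n]]]]]

5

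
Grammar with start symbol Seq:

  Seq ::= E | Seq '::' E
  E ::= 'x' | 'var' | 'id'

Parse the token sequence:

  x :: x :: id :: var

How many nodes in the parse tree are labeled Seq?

4

[Seq [Seq [Seq [Seq [E x]] :: [E x]] :: [E id]] :: [E var]]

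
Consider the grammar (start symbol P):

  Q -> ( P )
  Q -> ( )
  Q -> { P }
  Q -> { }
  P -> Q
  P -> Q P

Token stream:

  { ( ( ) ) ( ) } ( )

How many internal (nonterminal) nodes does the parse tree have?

10

[P [Q { [P [Q ( [P [Q ( )]] )] [P [Q ( )]]] }] [P [Q ( )]]]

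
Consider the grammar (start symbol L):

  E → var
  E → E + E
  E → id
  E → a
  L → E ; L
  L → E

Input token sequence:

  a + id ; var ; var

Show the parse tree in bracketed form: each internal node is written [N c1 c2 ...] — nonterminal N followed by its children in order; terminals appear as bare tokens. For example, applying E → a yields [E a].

L
E ; L
E + E ; L
a + E ; L
a + id ; L
a + id ; E ; L
a + id ; var ; L
a + id ; var ; E
a + id ; var ; var

[L [E [E a] + [E id]] ; [L [E var] ; [L [E var]]]]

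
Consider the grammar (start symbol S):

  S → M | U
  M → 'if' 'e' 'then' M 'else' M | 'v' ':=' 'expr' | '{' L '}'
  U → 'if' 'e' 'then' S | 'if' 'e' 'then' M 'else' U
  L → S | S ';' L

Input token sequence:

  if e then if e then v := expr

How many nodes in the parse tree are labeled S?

[S [U if e then [S [U if e then [S [M v := expr]]]]]]

3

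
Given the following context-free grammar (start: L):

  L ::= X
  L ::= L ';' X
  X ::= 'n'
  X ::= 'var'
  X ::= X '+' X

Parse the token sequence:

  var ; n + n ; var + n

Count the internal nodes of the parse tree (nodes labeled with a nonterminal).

[L [L [L [X var]] ; [X [X n] + [X n]]] ; [X [X var] + [X n]]]

10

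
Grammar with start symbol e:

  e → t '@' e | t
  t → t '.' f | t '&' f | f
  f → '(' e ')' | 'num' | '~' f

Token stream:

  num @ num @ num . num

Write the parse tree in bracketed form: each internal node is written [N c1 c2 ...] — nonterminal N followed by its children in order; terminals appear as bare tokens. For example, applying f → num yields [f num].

[e [t [f num]] @ [e [t [f num]] @ [e [t [t [f num]] . [f num]]]]]

e
t @ e
f @ e
num @ e
num @ t @ e
num @ f @ e
num @ num @ e
num @ num @ t
num @ num @ t . f
num @ num @ f . f
num @ num @ num . f
num @ num @ num . num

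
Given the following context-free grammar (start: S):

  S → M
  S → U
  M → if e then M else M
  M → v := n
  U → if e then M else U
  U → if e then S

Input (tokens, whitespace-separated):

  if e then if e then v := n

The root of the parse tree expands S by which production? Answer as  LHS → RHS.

[S [U if e then [S [U if e then [S [M v := n]]]]]]

S → U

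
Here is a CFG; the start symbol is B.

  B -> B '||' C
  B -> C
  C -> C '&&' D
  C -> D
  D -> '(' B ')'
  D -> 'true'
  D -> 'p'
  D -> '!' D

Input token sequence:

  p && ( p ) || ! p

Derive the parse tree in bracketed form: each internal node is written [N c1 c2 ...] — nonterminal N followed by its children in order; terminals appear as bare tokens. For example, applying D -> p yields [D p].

[B [B [C [C [D p]] && [D ( [B [C [D p]]] )]]] || [C [D ! [D p]]]]

B
B || C
C || C
C && D || C
D && D || C
p && D || C
p && ( B ) || C
p && ( C ) || C
p && ( D ) || C
p && ( p ) || C
p && ( p ) || D
p && ( p ) || ! D
p && ( p ) || ! p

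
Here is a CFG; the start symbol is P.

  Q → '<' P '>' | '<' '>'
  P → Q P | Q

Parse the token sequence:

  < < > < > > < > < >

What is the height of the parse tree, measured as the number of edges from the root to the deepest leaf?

[P [Q < [P [Q < >] [P [Q < >]]] >] [P [Q < >] [P [Q < >]]]]

5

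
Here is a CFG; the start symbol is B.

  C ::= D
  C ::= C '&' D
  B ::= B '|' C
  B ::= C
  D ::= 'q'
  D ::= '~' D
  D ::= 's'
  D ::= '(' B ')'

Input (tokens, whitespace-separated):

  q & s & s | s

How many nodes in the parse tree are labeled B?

2

[B [B [C [C [C [D q]] & [D s]] & [D s]]] | [C [D s]]]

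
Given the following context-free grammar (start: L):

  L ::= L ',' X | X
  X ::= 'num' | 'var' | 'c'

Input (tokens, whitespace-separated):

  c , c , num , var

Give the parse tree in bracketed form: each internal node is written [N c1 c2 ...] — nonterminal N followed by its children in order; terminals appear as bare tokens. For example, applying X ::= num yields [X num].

L
L , X
L , X , X
L , X , X , X
X , X , X , X
c , X , X , X
c , c , X , X
c , c , num , X
c , c , num , var

[L [L [L [L [X c]] , [X c]] , [X num]] , [X var]]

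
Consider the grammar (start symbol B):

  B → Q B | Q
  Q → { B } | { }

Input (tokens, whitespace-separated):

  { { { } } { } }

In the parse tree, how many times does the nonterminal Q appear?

4

[B [Q { [B [Q { [B [Q { }]] }] [B [Q { }]]] }]]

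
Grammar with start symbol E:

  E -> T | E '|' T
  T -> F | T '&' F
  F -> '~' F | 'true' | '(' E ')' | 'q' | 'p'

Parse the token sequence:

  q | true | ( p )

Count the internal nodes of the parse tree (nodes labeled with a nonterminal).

12

[E [E [E [T [F q]]] | [T [F true]]] | [T [F ( [E [T [F p]]] )]]]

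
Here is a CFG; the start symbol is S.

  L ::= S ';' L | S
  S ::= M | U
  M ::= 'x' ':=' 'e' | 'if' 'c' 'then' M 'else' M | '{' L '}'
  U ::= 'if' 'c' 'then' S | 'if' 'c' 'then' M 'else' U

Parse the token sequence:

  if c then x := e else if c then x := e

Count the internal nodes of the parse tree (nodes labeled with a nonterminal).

[S [U if c then [M x := e] else [U if c then [S [M x := e]]]]]

6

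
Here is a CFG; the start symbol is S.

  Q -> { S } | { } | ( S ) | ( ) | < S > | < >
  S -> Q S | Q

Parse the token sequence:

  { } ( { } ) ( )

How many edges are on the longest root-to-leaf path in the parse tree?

[S [Q { }] [S [Q ( [S [Q { }]] )] [S [Q ( )]]]]

5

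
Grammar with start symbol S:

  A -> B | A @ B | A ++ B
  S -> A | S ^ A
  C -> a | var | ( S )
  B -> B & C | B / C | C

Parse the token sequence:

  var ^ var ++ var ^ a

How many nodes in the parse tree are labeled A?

4

[S [S [S [A [B [C var]]]] ^ [A [A [B [C var]]] ++ [B [C var]]]] ^ [A [B [C a]]]]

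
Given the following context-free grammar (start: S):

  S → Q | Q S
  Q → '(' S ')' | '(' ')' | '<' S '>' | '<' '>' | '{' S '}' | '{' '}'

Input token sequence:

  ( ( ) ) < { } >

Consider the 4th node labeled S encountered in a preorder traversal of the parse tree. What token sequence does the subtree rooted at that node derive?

[S [Q ( [S [Q ( )]] )] [S [Q < [S [Q { }]] >]]]

{ }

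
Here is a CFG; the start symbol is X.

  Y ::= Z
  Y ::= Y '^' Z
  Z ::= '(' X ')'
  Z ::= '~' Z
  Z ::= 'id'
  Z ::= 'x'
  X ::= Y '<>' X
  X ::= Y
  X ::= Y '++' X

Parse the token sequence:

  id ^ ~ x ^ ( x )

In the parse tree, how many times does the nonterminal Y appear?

4

[X [Y [Y [Y [Z id]] ^ [Z ~ [Z x]]] ^ [Z ( [X [Y [Z x]]] )]]]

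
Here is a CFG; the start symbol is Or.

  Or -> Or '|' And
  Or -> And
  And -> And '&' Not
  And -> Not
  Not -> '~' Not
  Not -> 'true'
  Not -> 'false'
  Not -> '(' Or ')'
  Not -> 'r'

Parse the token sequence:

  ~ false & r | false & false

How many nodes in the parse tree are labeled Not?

5

[Or [Or [And [And [Not ~ [Not false]]] & [Not r]]] | [And [And [Not false]] & [Not false]]]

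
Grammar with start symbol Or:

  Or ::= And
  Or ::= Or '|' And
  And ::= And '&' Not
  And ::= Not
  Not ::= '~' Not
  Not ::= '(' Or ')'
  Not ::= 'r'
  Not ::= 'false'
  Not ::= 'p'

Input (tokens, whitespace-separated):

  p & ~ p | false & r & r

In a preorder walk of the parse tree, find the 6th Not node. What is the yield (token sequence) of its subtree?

r

[Or [Or [And [And [Not p]] & [Not ~ [Not p]]]] | [And [And [And [Not false]] & [Not r]] & [Not r]]]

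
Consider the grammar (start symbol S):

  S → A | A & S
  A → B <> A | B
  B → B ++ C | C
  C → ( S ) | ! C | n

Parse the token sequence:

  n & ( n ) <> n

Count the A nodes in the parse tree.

4

[S [A [B [C n]]] & [S [A [B [C ( [S [A [B [C n]]]] )]] <> [A [B [C n]]]]]]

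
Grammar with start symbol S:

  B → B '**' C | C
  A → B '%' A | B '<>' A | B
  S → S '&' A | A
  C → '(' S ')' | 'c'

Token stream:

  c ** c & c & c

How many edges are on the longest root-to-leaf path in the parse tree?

7

[S [S [S [A [B [B [C c]] ** [C c]]]] & [A [B [C c]]]] & [A [B [C c]]]]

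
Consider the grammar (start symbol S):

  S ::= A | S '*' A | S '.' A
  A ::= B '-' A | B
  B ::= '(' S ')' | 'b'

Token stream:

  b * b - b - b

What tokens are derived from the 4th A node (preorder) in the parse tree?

b

[S [S [A [B b]]] * [A [B b] - [A [B b] - [A [B b]]]]]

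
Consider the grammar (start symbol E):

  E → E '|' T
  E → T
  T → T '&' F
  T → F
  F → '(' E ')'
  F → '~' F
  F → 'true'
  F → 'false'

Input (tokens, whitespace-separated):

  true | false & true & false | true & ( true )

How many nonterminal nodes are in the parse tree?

18

[E [E [E [T [F true]]] | [T [T [T [F false]] & [F true]] & [F false]]] | [T [T [F true]] & [F ( [E [T [F true]]] )]]]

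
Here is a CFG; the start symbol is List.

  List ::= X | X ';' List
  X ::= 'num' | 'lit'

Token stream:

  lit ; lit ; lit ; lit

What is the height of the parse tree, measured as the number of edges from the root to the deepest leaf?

[List [X lit] ; [List [X lit] ; [List [X lit] ; [List [X lit]]]]]

5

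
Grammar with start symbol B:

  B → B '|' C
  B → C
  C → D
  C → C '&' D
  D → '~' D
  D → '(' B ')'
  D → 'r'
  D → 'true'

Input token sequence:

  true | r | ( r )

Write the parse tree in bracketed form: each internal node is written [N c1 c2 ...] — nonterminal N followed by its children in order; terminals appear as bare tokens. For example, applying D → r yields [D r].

B
B | C
B | C | C
C | C | C
D | C | C
true | C | C
true | D | C
true | r | C
true | r | D
true | r | ( B )
true | r | ( C )
true | r | ( D )
true | r | ( r )

[B [B [B [C [D true]]] | [C [D r]]] | [C [D ( [B [C [D r]]] )]]]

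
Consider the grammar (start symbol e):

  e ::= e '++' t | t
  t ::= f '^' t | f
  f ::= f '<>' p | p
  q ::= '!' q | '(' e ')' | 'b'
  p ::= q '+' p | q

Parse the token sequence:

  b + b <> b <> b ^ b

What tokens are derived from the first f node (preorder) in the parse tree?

[e [t [f [f [f [p [q b] + [p [q b]]]] <> [p [q b]]] <> [p [q b]]] ^ [t [f [p [q b]]]]]]

b + b <> b <> b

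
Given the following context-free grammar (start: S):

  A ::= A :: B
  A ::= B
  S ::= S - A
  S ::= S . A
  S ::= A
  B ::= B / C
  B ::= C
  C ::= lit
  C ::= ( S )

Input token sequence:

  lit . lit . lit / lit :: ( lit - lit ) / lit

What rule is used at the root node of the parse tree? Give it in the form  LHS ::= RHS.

[S [S [S [A [B [C lit]]]] . [A [B [C lit]]]] . [A [A [B [B [C lit]] / [C lit]]] :: [B [B [C ( [S [S [A [B [C lit]]]] - [A [B [C lit]]]] )]] / [C lit]]]]

S ::= S . A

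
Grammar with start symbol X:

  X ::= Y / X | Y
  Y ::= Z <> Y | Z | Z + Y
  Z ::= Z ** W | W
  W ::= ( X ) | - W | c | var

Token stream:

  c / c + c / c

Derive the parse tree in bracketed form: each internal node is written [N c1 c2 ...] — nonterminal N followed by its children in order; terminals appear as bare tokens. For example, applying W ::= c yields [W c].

X
Y / X
Z / X
W / X
c / X
c / Y / X
c / Z + Y / X
c / W + Y / X
c / c + Y / X
c / c + Z / X
c / c + W / X
c / c + c / X
c / c + c / Y
c / c + c / Z
c / c + c / W
c / c + c / c

[X [Y [Z [W c]]] / [X [Y [Z [W c]] + [Y [Z [W c]]]] / [X [Y [Z [W c]]]]]]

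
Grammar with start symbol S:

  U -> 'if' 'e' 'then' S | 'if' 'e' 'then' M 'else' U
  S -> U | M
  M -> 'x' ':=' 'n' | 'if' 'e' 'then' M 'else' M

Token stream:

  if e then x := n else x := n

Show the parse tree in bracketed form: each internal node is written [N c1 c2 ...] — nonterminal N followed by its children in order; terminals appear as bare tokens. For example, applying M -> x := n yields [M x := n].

S
M
if e then M else M
if e then x := n else M
if e then x := n else x := n

[S [M if e then [M x := n] else [M x := n]]]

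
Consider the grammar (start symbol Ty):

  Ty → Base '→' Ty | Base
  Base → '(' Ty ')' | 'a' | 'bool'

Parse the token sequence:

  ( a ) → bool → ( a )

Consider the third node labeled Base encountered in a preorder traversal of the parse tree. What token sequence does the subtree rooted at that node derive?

[Ty [Base ( [Ty [Base a]] )] → [Ty [Base bool] → [Ty [Base ( [Ty [Base a]] )]]]]

bool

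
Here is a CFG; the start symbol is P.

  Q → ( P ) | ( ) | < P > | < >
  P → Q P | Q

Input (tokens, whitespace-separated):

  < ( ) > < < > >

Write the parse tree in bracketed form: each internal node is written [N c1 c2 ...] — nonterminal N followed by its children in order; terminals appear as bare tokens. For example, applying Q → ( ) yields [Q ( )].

[P [Q < [P [Q ( )]] >] [P [Q < [P [Q < >]] >]]]

P
Q P
< P > P
< Q > P
< ( ) > P
< ( ) > Q
< ( ) > < P >
< ( ) > < Q >
< ( ) > < < > >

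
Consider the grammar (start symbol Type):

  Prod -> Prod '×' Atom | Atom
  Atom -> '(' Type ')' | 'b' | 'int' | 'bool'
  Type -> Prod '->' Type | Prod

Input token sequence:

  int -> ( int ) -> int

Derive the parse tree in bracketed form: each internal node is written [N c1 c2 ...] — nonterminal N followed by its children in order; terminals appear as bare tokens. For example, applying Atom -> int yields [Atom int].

[Type [Prod [Atom int]] -> [Type [Prod [Atom ( [Type [Prod [Atom int]]] )]] -> [Type [Prod [Atom int]]]]]

Type
Prod -> Type
Atom -> Type
int -> Type
int -> Prod -> Type
int -> Atom -> Type
int -> ( Type ) -> Type
int -> ( Prod ) -> Type
int -> ( Atom ) -> Type
int -> ( int ) -> Type
int -> ( int ) -> Prod
int -> ( int ) -> Atom
int -> ( int ) -> int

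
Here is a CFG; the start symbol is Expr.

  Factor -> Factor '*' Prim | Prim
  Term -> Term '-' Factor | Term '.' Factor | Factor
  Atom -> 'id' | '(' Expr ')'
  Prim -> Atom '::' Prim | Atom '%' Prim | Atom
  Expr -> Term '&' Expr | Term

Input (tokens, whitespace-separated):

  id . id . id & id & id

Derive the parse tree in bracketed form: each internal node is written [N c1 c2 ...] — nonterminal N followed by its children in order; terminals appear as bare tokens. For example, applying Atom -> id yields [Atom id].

Expr
Term & Expr
Term . Factor & Expr
Term . Factor . Factor & Expr
Factor . Factor . Factor & Expr
Prim . Factor . Factor & Expr
Atom . Factor . Factor & Expr
id . Factor . Factor & Expr
id . Prim . Factor & Expr
id . Atom . Factor & Expr
id . id . Factor & Expr
id . id . Prim & Expr
id . id . Atom & Expr
id . id . id & Expr
id . id . id & Term & Expr
id . id . id & Factor & Expr
id . id . id & Prim & Expr
id . id . id & Atom & Expr
id . id . id & id & Expr
id . id . id & id & Term
id . id . id & id & Factor
id . id . id & id & Prim
id . id . id & id & Atom
id . id . id & id & id

[Expr [Term [Term [Term [Factor [Prim [Atom id]]]] . [Factor [Prim [Atom id]]]] . [Factor [Prim [Atom id]]]] & [Expr [Term [Factor [Prim [Atom id]]]] & [Expr [Term [Factor [Prim [Atom id]]]]]]]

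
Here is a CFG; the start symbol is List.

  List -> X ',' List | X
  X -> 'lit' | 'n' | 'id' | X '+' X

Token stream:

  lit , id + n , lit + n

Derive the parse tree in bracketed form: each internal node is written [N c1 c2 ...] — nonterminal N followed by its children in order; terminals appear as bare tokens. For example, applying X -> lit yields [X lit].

List
X , List
lit , List
lit , X , List
lit , X + X , List
lit , id + X , List
lit , id + n , List
lit , id + n , X
lit , id + n , X + X
lit , id + n , lit + X
lit , id + n , lit + n

[List [X lit] , [List [X [X id] + [X n]] , [List [X [X lit] + [X n]]]]]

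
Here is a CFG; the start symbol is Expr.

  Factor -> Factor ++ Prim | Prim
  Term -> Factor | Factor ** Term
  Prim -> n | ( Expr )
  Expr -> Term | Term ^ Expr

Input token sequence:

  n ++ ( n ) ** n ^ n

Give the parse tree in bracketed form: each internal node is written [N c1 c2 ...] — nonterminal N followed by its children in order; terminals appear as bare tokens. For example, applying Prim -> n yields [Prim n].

[Expr [Term [Factor [Factor [Prim n]] ++ [Prim ( [Expr [Term [Factor [Prim n]]]] )]] ** [Term [Factor [Prim n]]]] ^ [Expr [Term [Factor [Prim n]]]]]

Expr
Term ^ Expr
Factor ** Term ^ Expr
Factor ++ Prim ** Term ^ Expr
Prim ++ Prim ** Term ^ Expr
n ++ Prim ** Term ^ Expr
n ++ ( Expr ) ** Term ^ Expr
n ++ ( Term ) ** Term ^ Expr
n ++ ( Factor ) ** Term ^ Expr
n ++ ( Prim ) ** Term ^ Expr
n ++ ( n ) ** Term ^ Expr
n ++ ( n ) ** Factor ^ Expr
n ++ ( n ) ** Prim ^ Expr
n ++ ( n ) ** n ^ Expr
n ++ ( n ) ** n ^ Term
n ++ ( n ) ** n ^ Factor
n ++ ( n ) ** n ^ Prim
n ++ ( n ) ** n ^ n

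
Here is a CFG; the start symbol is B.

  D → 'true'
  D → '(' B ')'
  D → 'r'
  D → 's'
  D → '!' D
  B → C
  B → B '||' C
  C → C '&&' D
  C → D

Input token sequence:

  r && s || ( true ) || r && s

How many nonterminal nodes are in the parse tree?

[B [B [B [C [C [D r]] && [D s]]] || [C [D ( [B [C [D true]]] )]]] || [C [C [D r]] && [D s]]]

16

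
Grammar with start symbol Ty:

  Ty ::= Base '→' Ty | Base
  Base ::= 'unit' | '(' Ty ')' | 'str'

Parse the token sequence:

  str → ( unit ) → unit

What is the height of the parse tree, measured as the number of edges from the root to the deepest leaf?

5

[Ty [Base str] → [Ty [Base ( [Ty [Base unit]] )] → [Ty [Base unit]]]]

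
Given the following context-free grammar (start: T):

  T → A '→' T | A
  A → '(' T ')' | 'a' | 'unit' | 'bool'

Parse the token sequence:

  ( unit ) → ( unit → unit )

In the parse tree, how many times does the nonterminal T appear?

5

[T [A ( [T [A unit]] )] → [T [A ( [T [A unit] → [T [A unit]]] )]]]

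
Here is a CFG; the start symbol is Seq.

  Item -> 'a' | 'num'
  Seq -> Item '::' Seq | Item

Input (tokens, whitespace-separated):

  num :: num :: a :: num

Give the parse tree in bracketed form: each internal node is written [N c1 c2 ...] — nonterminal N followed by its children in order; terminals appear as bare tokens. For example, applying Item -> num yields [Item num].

[Seq [Item num] :: [Seq [Item num] :: [Seq [Item a] :: [Seq [Item num]]]]]

Seq
Item :: Seq
num :: Seq
num :: Item :: Seq
num :: num :: Seq
num :: num :: Item :: Seq
num :: num :: a :: Seq
num :: num :: a :: Item
num :: num :: a :: num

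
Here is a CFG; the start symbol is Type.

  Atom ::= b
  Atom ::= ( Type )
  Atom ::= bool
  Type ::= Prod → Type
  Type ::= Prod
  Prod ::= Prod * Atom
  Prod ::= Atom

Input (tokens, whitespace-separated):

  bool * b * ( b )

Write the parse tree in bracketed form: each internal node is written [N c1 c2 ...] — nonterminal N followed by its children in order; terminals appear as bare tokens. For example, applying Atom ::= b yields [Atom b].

[Type [Prod [Prod [Prod [Atom bool]] * [Atom b]] * [Atom ( [Type [Prod [Atom b]]] )]]]

Type
Prod
Prod * Atom
Prod * Atom * Atom
Atom * Atom * Atom
bool * Atom * Atom
bool * b * Atom
bool * b * ( Type )
bool * b * ( Prod )
bool * b * ( Atom )
bool * b * ( b )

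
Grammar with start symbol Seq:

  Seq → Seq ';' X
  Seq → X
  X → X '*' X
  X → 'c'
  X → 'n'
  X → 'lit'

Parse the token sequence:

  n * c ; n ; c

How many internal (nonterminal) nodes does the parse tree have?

[Seq [Seq [Seq [X [X n] * [X c]]] ; [X n]] ; [X c]]

8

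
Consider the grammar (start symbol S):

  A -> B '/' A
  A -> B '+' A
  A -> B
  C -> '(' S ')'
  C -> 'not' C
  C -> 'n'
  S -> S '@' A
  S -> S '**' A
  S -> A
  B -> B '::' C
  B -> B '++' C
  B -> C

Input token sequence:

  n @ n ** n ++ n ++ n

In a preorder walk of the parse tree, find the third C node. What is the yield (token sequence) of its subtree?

n

[S [S [S [A [B [C n]]]] @ [A [B [C n]]]] ** [A [B [B [B [C n]] ++ [C n]] ++ [C n]]]]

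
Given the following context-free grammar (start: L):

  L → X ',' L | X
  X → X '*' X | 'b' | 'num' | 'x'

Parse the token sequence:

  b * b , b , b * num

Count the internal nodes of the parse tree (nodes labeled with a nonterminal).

10

[L [X [X b] * [X b]] , [L [X b] , [L [X [X b] * [X num]]]]]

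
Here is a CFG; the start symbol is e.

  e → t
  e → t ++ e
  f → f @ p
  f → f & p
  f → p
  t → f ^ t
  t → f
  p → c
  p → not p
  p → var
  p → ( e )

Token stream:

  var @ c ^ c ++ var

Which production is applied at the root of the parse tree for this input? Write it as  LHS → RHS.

[e [t [f [f [p var]] @ [p c]] ^ [t [f [p c]]]] ++ [e [t [f [p var]]]]]

e → t ++ e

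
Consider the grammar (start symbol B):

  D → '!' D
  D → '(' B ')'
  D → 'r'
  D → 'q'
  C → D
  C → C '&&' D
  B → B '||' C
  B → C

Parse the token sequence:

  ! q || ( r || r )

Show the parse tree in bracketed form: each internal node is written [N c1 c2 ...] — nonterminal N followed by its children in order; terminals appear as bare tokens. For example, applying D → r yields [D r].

[B [B [C [D ! [D q]]]] || [C [D ( [B [B [C [D r]]] || [C [D r]]] )]]]

B
B || C
C || C
D || C
! D || C
! q || C
! q || D
! q || ( B )
! q || ( B || C )
! q || ( C || C )
! q || ( D || C )
! q || ( r || C )
! q || ( r || D )
! q || ( r || r )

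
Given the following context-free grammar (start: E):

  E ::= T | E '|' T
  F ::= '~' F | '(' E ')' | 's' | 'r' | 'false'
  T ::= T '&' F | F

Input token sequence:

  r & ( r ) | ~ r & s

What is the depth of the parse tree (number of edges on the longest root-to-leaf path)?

7

[E [E [T [T [F r]] & [F ( [E [T [F r]]] )]]] | [T [T [F ~ [F r]]] & [F s]]]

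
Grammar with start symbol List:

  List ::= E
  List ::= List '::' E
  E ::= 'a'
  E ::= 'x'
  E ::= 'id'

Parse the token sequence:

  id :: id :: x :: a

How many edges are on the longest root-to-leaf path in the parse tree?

[List [List [List [List [E id]] :: [E id]] :: [E x]] :: [E a]]

5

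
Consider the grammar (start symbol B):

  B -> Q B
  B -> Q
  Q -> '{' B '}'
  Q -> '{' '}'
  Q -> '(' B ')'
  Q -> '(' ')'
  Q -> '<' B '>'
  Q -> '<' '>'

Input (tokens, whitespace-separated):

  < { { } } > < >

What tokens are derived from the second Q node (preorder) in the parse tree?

[B [Q < [B [Q { [B [Q { }]] }]] >] [B [Q < >]]]

{ { } }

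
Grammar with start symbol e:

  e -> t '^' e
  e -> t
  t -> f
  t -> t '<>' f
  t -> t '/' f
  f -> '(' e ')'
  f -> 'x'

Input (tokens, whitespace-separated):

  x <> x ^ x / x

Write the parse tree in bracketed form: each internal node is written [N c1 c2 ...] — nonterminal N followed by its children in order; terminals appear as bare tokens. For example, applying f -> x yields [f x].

[e [t [t [f x]] <> [f x]] ^ [e [t [t [f x]] / [f x]]]]

e
t ^ e
t <> f ^ e
f <> f ^ e
x <> f ^ e
x <> x ^ e
x <> x ^ t
x <> x ^ t / f
x <> x ^ f / f
x <> x ^ x / f
x <> x ^ x / x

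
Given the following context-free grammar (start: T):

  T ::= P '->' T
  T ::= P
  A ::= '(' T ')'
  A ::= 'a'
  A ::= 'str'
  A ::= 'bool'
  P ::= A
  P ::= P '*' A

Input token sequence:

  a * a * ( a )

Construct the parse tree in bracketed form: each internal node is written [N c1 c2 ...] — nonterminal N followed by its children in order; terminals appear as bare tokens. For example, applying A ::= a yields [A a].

[T [P [P [P [A a]] * [A a]] * [A ( [T [P [A a]]] )]]]

T
P
P * A
P * A * A
A * A * A
a * A * A
a * a * A
a * a * ( T )
a * a * ( P )
a * a * ( A )
a * a * ( a )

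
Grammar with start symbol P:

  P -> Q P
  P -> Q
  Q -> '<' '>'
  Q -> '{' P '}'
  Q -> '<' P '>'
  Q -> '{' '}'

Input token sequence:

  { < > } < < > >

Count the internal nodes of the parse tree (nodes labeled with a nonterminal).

[P [Q { [P [Q < >]] }] [P [Q < [P [Q < >]] >]]]

8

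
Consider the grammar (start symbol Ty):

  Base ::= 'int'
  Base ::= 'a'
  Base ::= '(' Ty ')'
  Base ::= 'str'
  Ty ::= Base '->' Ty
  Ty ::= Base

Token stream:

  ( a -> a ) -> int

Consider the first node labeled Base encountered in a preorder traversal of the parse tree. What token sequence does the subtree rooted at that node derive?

[Ty [Base ( [Ty [Base a] -> [Ty [Base a]]] )] -> [Ty [Base int]]]

( a -> a )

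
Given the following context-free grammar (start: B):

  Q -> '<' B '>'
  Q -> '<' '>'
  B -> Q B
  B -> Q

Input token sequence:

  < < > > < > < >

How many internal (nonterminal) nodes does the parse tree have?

[B [Q < [B [Q < >]] >] [B [Q < >] [B [Q < >]]]]

8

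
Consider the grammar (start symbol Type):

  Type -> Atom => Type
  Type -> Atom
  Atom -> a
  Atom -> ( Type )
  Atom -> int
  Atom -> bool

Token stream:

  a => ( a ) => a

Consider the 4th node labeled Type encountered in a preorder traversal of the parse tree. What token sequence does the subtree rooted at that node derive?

[Type [Atom a] => [Type [Atom ( [Type [Atom a]] )] => [Type [Atom a]]]]

a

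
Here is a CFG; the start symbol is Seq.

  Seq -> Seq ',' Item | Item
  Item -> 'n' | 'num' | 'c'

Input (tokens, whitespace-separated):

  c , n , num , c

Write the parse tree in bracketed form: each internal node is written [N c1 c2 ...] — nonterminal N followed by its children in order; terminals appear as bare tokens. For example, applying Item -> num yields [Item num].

[Seq [Seq [Seq [Seq [Item c]] , [Item n]] , [Item num]] , [Item c]]

Seq
Seq , Item
Seq , Item , Item
Seq , Item , Item , Item
Item , Item , Item , Item
c , Item , Item , Item
c , n , Item , Item
c , n , num , Item
c , n , num , c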